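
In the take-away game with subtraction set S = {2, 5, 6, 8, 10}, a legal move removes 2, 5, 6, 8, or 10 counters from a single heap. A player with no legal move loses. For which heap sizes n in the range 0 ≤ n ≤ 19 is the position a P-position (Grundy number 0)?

n :  0  1  2  3  4  5  6  7  8  9 10 11 12 13 14 15 16 17 18 19
G :  0  0  1  1  0  2  1  3  2  2  3  3  2  0  3  1  0  0  1  1
P-positions are exactly the n with G(n) = 0.

0, 1, 4, 13, 16, 17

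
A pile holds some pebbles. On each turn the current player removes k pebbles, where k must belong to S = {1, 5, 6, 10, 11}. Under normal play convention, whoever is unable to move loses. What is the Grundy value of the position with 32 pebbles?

0

n :  0  1  2  3  4  5  6  7  8  9 10 11 12 13 14 15 16 17 18 19 20 21 22 23 24 25 26 27 28 29 30 31 32
G :  0  1  0  1  0  1  2  3  2  3  2  3  4  5  4  5  0  1  0  1  0  1  2  3  2  3  2  3  4  5  4  5  0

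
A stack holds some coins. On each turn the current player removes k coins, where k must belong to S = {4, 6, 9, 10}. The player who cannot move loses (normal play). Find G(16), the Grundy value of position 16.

0

n :  0  1  2  3  4  5  6  7  8  9 10 11 12 13 14 15 16
G :  0  0  0  0  1  1  1  1  2  2  2  2  3  3  0  0  0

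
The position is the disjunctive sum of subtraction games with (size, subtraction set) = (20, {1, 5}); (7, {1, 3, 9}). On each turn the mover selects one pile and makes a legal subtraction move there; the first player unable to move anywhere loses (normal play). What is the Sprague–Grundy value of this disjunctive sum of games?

Pile A, S = {1, 5}:
n :  0  1  2  3  4  5  6  7  8  9 10 11 12 13 14 15 16 17 18 19 20
G :  0  1  0  1  0  1  0  1  0  1  0  1  0  1  0  1  0  1  0  1  0
G_A(20) = 0.
Pile B, S = {1, 3, 9}:
G(0) = 0
G(1) = mex{0} = 1
G(2) = mex{1} = 0
G(3) = mex{0,0} = 1
G(4) = mex{1,1} = 0
G(5) = mex{0,0} = 1
G(6) = mex{1,1} = 0
G(7) = mex{0,0} = 1
G_B(7) = 1.
Combined Grundy value = 0 ⊕ 1 = 1.

1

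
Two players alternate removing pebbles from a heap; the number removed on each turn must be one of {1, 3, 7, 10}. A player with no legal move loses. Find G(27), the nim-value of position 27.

2

G(0) = 0
G(1) = mex{0} = 1
G(2) = mex{1} = 0
G(3) = mex{0,0} = 1
G(4) = mex{1,1} = 0
G(5) = mex{0,0} = 1
G(6) = mex{1,1} = 0
G(7) = mex{0,0,0} = 1
G(8) = mex{1,1,1} = 0
G(9) = mex{0,0,0} = 1
G(10) = mex{1,1,1,0} = 2
G(11) = mex{2,0,0,1} = 3
G(12) = mex{3,1,1,0} = 2
G(13) = mex{2,2,0,1} = 3
G(14) = mex{3,3,1,0} = 2
G(15) = mex{2,2,0,1} = 3
G(16) = mex{3,3,1,0} = 2
G(17) = mex{2,2,2,1} = 0
G(18) = mex{0,3,3,0} = 1
G(19) = mex{1,2,2,1} = 0
G(20) = mex{0,0,3,2} = 1
G(21) = mex{1,1,2,3} = 0
G(22) = mex{0,0,3,2} = 1
G(23) = mex{1,1,2,3} = 0
G(24) = mex{0,0,0,2} = 1
G(25) = mex{1,1,1,3} = 0
G(26) = mex{0,0,0,2} = 1
G(27) = mex{1,1,1,0} = 2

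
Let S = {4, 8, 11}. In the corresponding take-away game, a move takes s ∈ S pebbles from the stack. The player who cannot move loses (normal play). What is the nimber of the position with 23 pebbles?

n :  0  1  2  3  4  5  6  7  8  9 10 11 12 13 14 15 16 17 18 19 20 21 22 23
G :  0  0  0  0  1  1  1  1  2  2  2  2  3  3  3  0  0  0  0  1  1  1  1  2

2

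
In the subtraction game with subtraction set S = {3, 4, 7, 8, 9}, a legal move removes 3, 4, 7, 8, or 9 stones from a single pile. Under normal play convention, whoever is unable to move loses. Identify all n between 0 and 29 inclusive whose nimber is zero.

n :  0  1  2  3  4  5  6  7  8  9 10 11 12 13 14 15 16 17 18 19 20 21 22 23 24 25 26 27 28 29
G :  0  0  0  1  1  1  2  2  2  3  3  3  0  0  0  1  1  1  2  2  2  3  3  3  0  0  0  1  1  1
P-positions are exactly the n with G(n) = 0.

0, 1, 2, 12, 13, 14, 24, 25, 26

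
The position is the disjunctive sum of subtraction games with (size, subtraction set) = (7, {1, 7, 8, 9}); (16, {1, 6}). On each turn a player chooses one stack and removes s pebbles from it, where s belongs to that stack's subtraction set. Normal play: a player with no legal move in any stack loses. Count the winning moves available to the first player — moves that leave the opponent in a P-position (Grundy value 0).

Stack A, S = {1, 7, 8, 9}:
G(0) = 0
G(1) = mex{0} = 1
G(2) = mex{1} = 0
G(3) = mex{0} = 1
G(4) = mex{1} = 0
G(5) = mex{0} = 1
G(6) = mex{1} = 0
G(7) = mex{0,0} = 1
G_A(7) = 1.
Stack B, S = {1, 6}:
G(0) = 0
G(1) = mex{0} = 1
G(2) = mex{1} = 0
G(3) = mex{0} = 1
G(4) = mex{1} = 0
G(5) = mex{0} = 1
G(6) = mex{1,0} = 2
G(7) = mex{2,1} = 0
G(8) = mex{0,0} = 1
G(9) = mex{1,1} = 0
G(10) = mex{0,0} = 1
G(11) = mex{1,1} = 0
G(12) = mex{0,2} = 1
G(13) = mex{1,0} = 2
G(14) = mex{2,1} = 0
G(15) = mex{0,0} = 1
G(16) = mex{1,1} = 0
G_B(16) = 0.
Combined Grundy value = 1 ⊕ 0 = 1.
A winning move leaves total XOR = 0, i.e. changes one component's Grundy value g to g ⊕ X where X is the current total.
Stack A: need g' = 1⊕1 = 0. Options: 7−1→G=0, 7−7→G=0. Hits: 2.
Stack B: need g' = 0⊕1 = 1. Options: 16−1→G=1, 16−6→G=1. Hits: 2.

4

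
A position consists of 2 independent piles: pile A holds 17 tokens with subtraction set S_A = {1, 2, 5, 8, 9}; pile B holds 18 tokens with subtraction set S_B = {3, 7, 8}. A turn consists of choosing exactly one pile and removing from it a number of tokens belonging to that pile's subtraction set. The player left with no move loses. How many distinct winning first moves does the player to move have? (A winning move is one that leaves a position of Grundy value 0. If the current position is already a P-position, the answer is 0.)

4

Pile A, S = {1, 2, 5, 8, 9}:
G(0) = 0
G(1) = mex{0} = 1
G(2) = mex{1,0} = 2
G(3) = mex{2,1} = 0
G(4) = mex{0,2} = 1
G(5) = mex{1,0,0} = 2
G(6) = mex{2,1,1} = 0
G(7) = mex{0,2,2} = 1
G(8) = mex{1,0,0,0} = 2
G(9) = mex{2,1,1,1,0} = 3
G(10) = mex{3,2,2,2,1} = 0
G(11) = mex{0,3,0,0,2} = 1
G(12) = mex{1,0,1,1,0} = 2
G(13) = mex{2,1,2,2,1} = 0
G(14) = mex{0,2,3,0,2} = 1
G(15) = mex{1,0,0,1,0} = 2
G(16) = mex{2,1,1,2,1} = 0
G(17) = mex{0,2,2,3,2} = 1
G_A(17) = 1.
Pile B, S = {3, 7, 8}:
n :  0  1  2  3  4  5  6  7  8  9 10 11 12 13 14 15 16 17 18
G :  0  0  0  1  1  1  0  2  2  1  3  0  0  2  1  1  0  0  2
G_B(18) = 2.
Combined Grundy value = 1 ⊕ 2 = 3.
A winning move leaves total XOR = 0, i.e. changes one component's Grundy value g to g ⊕ X where X is the current total.
Pile A: need g' = 1⊕3 = 2. Options: 17−1→G=0, 17−2→G=2, 17−5→G=2, 17−8→G=3, 17−9→G=2. Hits: 3.
Pile B: need g' = 2⊕3 = 1. Options: 18−3→G=1, 18−7→G=0, 18−8→G=3. Hits: 1.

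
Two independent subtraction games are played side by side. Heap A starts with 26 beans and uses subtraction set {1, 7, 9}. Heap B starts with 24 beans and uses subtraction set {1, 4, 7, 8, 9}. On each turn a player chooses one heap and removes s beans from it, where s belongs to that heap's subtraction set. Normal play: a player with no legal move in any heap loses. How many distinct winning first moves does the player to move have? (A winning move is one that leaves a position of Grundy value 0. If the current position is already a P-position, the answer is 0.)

Heap A, S = {1, 7, 9}:
G(0) = 0
G(1) = mex{0} = 1
G(2) = mex{1} = 0
G(3) = mex{0} = 1
G(4) = mex{1} = 0
G(5) = mex{0} = 1
G(6) = mex{1} = 0
G(7) = mex{0,0} = 1
G(8) = mex{1,1} = 0
G(9) = mex{0,0,0} = 1
G(10) = mex{1,1,1} = 0
G(11) = mex{0,0,0} = 1
G(12) = mex{1,1,1} = 0
G(13) = mex{0,0,0} = 1
G(14) = mex{1,1,1} = 0
G(15) = mex{0,0,0} = 1
G(16) = mex{1,1,1} = 0
G(17) = mex{0,0,0} = 1
G(18) = mex{1,1,1} = 0
G(19) = mex{0,0,0} = 1
G(20) = mex{1,1,1} = 0
G(21) = mex{0,0,0} = 1
G(22) = mex{1,1,1} = 0
G(23) = mex{0,0,0} = 1
G(24) = mex{1,1,1} = 0
G(25) = mex{0,0,0} = 1
G(26) = mex{1,1,1} = 0
G_A(26) = 0.
Heap B, S = {1, 4, 7, 8, 9}:
G(0) = 0
G(1) = mex{0} = 1
G(2) = mex{1} = 0
G(3) = mex{0} = 1
G(4) = mex{1,0} = 2
G(5) = mex{2,1} = 0
G(6) = mex{0,0} = 1
G(7) = mex{1,1,0} = 2
G(8) = mex{2,2,1,0} = 3
G(9) = mex{3,0,0,1,0} = 2
G(10) = mex{2,1,1,0,1} = 3
G(11) = mex{3,2,2,1,0} = 4
G(12) = mex{4,3,0,2,1} = 5
G(13) = mex{5,2,1,0,2} = 3
G(14) = mex{3,3,2,1,0} = 4
G(15) = mex{4,4,3,2,1} = 0
G(16) = mex{0,5,2,3,2} = 1
G(17) = mex{1,3,3,2,3} = 0
G(18) = mex{0,4,4,3,2} = 1
G(19) = mex{1,0,5,4,3} = 2
G(20) = mex{2,1,3,5,4} = 0
G(21) = mex{0,0,4,3,5} = 1
G(22) = mex{1,1,0,4,3} = 2
G(23) = mex{2,2,1,0,4} = 3
G(24) = mex{3,0,0,1,0} = 2
G_B(24) = 2.
Combined Grundy value = 0 ⊕ 2 = 2.
A winning move leaves total XOR = 0, i.e. changes one component's Grundy value g to g ⊕ X where X is the current total.
Heap A: need g' = 0⊕2 = 2. Options: 26−1→G=1, 26−7→G=1, 26−9→G=1. Hits: 0.
Heap B: need g' = 2⊕2 = 0. Options: 24−1→G=3, 24−4→G=0, 24−7→G=0, 24−8→G=1, 24−9→G=0. Hits: 3.

3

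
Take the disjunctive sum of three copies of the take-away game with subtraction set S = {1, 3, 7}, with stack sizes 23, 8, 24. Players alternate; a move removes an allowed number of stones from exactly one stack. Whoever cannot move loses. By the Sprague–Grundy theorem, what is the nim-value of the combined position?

All stacks use S = {1, 3, 7}:
G(0) = 0
G(1) = mex{0} = 1
G(2) = mex{1} = 0
G(3) = mex{0,0} = 1
G(4) = mex{1,1} = 0
G(5) = mex{0,0} = 1
G(6) = mex{1,1} = 0
G(7) = mex{0,0,0} = 1
G(8) = mex{1,1,1} = 0
G(9) = mex{0,0,0} = 1
G(10) = mex{1,1,1} = 0
G(11) = mex{0,0,0} = 1
G(12) = mex{1,1,1} = 0
G(13) = mex{0,0,0} = 1
G(14) = mex{1,1,1} = 0
G(15) = mex{0,0,0} = 1
G(16) = mex{1,1,1} = 0
G(17) = mex{0,0,0} = 1
G(18) = mex{1,1,1} = 0
G(19) = mex{0,0,0} = 1
G(20) = mex{1,1,1} = 0
G(21) = mex{0,0,0} = 1
G(22) = mex{1,1,1} = 0
G(23) = mex{0,0,0} = 1
G(24) = mex{1,1,1} = 0
Stack A: G(23) = 1.
Stack B: G(8) = 0.
Stack C: G(24) = 0.
Combined Grundy value = 1 ⊕ 0 ⊕ 0 = 1.

1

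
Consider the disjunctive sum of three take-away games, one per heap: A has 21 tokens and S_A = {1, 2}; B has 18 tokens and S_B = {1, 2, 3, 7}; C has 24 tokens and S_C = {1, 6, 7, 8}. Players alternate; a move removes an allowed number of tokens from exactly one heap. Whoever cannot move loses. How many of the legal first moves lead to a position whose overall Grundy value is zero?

4

Heap A, S = {1, 2}:
G(0) = 0
G(1) = mex{0} = 1
G(2) = mex{1,0} = 2
G(3) = mex{2,1} = 0
G(4) = mex{0,2} = 1
G(5) = mex{1,0} = 2
G(6) = mex{2,1} = 0
G(7) = mex{0,2} = 1
G(8) = mex{1,0} = 2
G(9) = mex{2,1} = 0
G(10) = mex{0,2} = 1
G(11) = mex{1,0} = 2
G(12) = mex{2,1} = 0
G(13) = mex{0,2} = 1
G(14) = mex{1,0} = 2
G(15) = mex{2,1} = 0
G(16) = mex{0,2} = 1
G(17) = mex{1,0} = 2
G(18) = mex{2,1} = 0
G(19) = mex{0,2} = 1
G(20) = mex{1,0} = 2
G(21) = mex{2,1} = 0
G_A(21) = 0.
Heap B, S = {1, 2, 3, 7}:
n :  0  1  2  3  4  5  6  7  8  9 10 11 12 13 14 15 16 17 18
G :  0  1  2  3  0  1  2  3  0  1  2  3  0  1  2  3  0  1  2
G_B(18) = 2.
Heap C, S = {1, 6, 7, 8}:
G(0) = 0
G(1) = mex{0} = 1
G(2) = mex{1} = 0
G(3) = mex{0} = 1
G(4) = mex{1} = 0
G(5) = mex{0} = 1
G(6) = mex{1,0} = 2
G(7) = mex{2,1,0} = 3
G(8) = mex{3,0,1,0} = 2
G(9) = mex{2,1,0,1} = 3
G(10) = mex{3,0,1,0} = 2
G(11) = mex{2,1,0,1} = 3
G(12) = mex{3,2,1,0} = 4
G(13) = mex{4,3,2,1} = 0
G(14) = mex{0,2,3,2} = 1
G(15) = mex{1,3,2,3} = 0
G(16) = mex{0,2,3,2} = 1
G(17) = mex{1,3,2,3} = 0
G(18) = mex{0,4,3,2} = 1
G(19) = mex{1,0,4,3} = 2
G(20) = mex{2,1,0,4} = 3
G(21) = mex{3,0,1,0} = 2
G(22) = mex{2,1,0,1} = 3
G(23) = mex{3,0,1,0} = 2
G(24) = mex{2,1,0,1} = 3
G_C(24) = 3.
Combined Grundy value = 0 ⊕ 2 ⊕ 3 = 1.
A winning move leaves total XOR = 0, i.e. changes one component's Grundy value g to g ⊕ X where X is the current total.
Heap A: need g' = 0⊕1 = 1. Options: 21−1→G=2, 21−2→G=1. Hits: 1.
Heap B: need g' = 2⊕1 = 3. Options: 18−1→G=1, 18−2→G=0, 18−3→G=3, 18−7→G=3. Hits: 2.
Heap C: need g' = 3⊕1 = 2. Options: 24−1→G=2, 24−6→G=1, 24−7→G=0, 24−8→G=1. Hits: 1.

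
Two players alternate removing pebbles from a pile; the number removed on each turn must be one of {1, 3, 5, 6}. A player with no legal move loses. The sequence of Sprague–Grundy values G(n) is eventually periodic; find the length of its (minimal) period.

11

G(0) = 0
G(1) = mex{0} = 1
G(2) = mex{1} = 0
G(3) = mex{0,0} = 1
G(4) = mex{1,1} = 0
G(5) = mex{0,0,0} = 1
G(6) = mex{1,1,1,0} = 2
G(7) = mex{2,0,0,1} = 3
G(8) = mex{3,1,1,0} = 2
G(9) = mex{2,2,0,1} = 3
G(10) = mex{3,3,1,0} = 2
G(11) = mex{2,2,2,1} = 0
G(12) = mex{0,3,3,2} = 1
G(13) = mex{1,2,2,3} = 0
G(14) = mex{0,0,3,2} = 1
G(15) = mex{1,1,2,3} = 0
G(16) = mex{0,0,0,2} = 1
G(17) = mex{1,1,1,0} = 2
G(18) = mex{2,0,0,1} = 3
G(19) = mex{3,1,1,0} = 2
G(20) = mex{2,2,0,1} = 3
G(21) = mex{3,3,1,0} = 2
G(22) = mex{2,2,2,1} = 0
G(23) = mex{0,3,3,2} = 1
G(n+11) = G(n) holds for n = 0,…,5 (a full window of length max(S) = 6), so the sequence is purely periodic with period 11.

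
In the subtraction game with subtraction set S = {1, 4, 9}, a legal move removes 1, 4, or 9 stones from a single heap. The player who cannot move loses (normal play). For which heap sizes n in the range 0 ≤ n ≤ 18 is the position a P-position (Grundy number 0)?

0, 2, 5, 7, 10, 12, 15, 17

G(0) = 0
G(1) = mex{0} = 1
G(2) = mex{1} = 0
G(3) = mex{0} = 1
G(4) = mex{1,0} = 2
G(5) = mex{2,1} = 0
G(6) = mex{0,0} = 1
G(7) = mex{1,1} = 0
G(8) = mex{0,2} = 1
G(9) = mex{1,0,0} = 2
G(10) = mex{2,1,1} = 0
G(11) = mex{0,0,0} = 1
G(12) = mex{1,1,1} = 0
G(13) = mex{0,2,2} = 1
G(14) = mex{1,0,0} = 2
G(15) = mex{2,1,1} = 0
G(16) = mex{0,0,0} = 1
G(17) = mex{1,1,1} = 0
G(18) = mex{0,2,2} = 1
P-positions are exactly the n with G(n) = 0.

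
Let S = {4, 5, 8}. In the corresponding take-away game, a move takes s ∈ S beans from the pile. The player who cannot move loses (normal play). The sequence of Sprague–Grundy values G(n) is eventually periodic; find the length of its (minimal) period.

12

n :  0  1  2  3  4  5  6  7  8  9 10 11 12 13 14 15 16 17 18 19 20 21 22 23 24 25
G :  0  0  0  0  1  1  1  1  2  2  2  2  0  0  0  0  1  1  1  1  2  2  2  2  0  0
G(n+12) = G(n) holds for n = 0,…,7 (a full window of length max(S) = 8), so the sequence is purely periodic with period 12.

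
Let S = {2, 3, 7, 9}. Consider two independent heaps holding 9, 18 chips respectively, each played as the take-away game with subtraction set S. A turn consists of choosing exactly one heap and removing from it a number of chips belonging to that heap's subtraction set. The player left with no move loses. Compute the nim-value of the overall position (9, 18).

3

All heaps use S = {2, 3, 7, 9}:
n :  0  1  2  3  4  5  6  7  8  9 10 11 12 13 14 15 16 17 18
G :  0  0  1  1  2  0  0  1  1  2  2  0  3  1  2  2  0  0  1
Heap A: G(9) = 2.
Heap B: G(18) = 1.
Combined Grundy value = 2 ⊕ 1 = 3.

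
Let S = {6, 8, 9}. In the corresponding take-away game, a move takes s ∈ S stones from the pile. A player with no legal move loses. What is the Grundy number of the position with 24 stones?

1

G(0) = 0
G(1) = mex{} = 0
G(2) = mex{} = 0
G(3) = mex{} = 0
G(4) = mex{} = 0
G(5) = mex{} = 0
G(6) = mex{0} = 1
G(7) = mex{0} = 1
G(8) = mex{0,0} = 1
G(9) = mex{0,0,0} = 1
G(10) = mex{0,0,0} = 1
G(11) = mex{0,0,0} = 1
G(12) = mex{1,0,0} = 2
G(13) = mex{1,0,0} = 2
G(14) = mex{1,1,0} = 2
G(15) = mex{1,1,1} = 0
G(16) = mex{1,1,1} = 0
G(17) = mex{1,1,1} = 0
G(18) = mex{2,1,1} = 0
G(19) = mex{2,1,1} = 0
G(20) = mex{2,2,1} = 0
G(21) = mex{0,2,2} = 1
G(22) = mex{0,2,2} = 1
G(23) = mex{0,0,2} = 1
G(24) = mex{0,0,0} = 1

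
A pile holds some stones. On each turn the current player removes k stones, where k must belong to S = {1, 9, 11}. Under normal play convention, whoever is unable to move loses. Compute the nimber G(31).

1

n :  0  1  2  3  4  5  6  7  8  9 10 11 12 13 14 15 16 17 18 19 20 21 22 23 24 25 26 27 28 29 30 31
G :  0  1  0  1  0  1  0  1  0  1  0  1  0  1  0  1  0  1  0  1  0  1  0  1  0  1  0  1  0  1  0  1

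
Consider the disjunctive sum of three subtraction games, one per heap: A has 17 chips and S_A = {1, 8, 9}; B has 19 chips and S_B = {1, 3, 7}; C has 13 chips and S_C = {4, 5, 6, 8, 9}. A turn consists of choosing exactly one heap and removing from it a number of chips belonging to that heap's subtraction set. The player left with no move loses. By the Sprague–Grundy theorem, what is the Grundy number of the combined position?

Heap A, S = {1, 8, 9}:
G(0) = 0
G(1) = mex{0} = 1
G(2) = mex{1} = 0
G(3) = mex{0} = 1
G(4) = mex{1} = 0
G(5) = mex{0} = 1
G(6) = mex{1} = 0
G(7) = mex{0} = 1
G(8) = mex{1,0} = 2
G(9) = mex{2,1,0} = 3
G(10) = mex{3,0,1} = 2
G(11) = mex{2,1,0} = 3
G(12) = mex{3,0,1} = 2
G(13) = mex{2,1,0} = 3
G(14) = mex{3,0,1} = 2
G(15) = mex{2,1,0} = 3
G(16) = mex{3,2,1} = 0
G(17) = mex{0,3,2} = 1
G_A(17) = 1.
Heap B, S = {1, 3, 7}:
n :  0  1  2  3  4  5  6  7  8  9 10 11 12 13 14 15 16 17 18 19
G :  0  1  0  1  0  1  0  1  0  1  0  1  0  1  0  1  0  1  0  1
G_B(19) = 1.
Heap C, S = {4, 5, 6, 8, 9}:
n :  0  1  2  3  4  5  6  7  8  9 10 11 12 13
G :  0  0  0  0  1  1  1  1  2  2  2  2  3  0
G_C(13) = 0.
Combined Grundy value = 1 ⊕ 1 ⊕ 0 = 0.

0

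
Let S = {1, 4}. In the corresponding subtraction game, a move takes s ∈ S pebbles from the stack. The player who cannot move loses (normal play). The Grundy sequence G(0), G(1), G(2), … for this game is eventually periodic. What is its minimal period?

5

G(0) = 0
G(1) = mex{0} = 1
G(2) = mex{1} = 0
G(3) = mex{0} = 1
G(4) = mex{1,0} = 2
G(5) = mex{2,1} = 0
G(6) = mex{0,0} = 1
G(7) = mex{1,1} = 0
G(8) = mex{0,2} = 1
G(9) = mex{1,0} = 2
G(10) = mex{2,1} = 0
G(11) = mex{0,0} = 1
G(12) = mex{1,1} = 0
G(13) = mex{0,2} = 1
G(14) = mex{1,0} = 2
G(n+5) = G(n) holds for n = 0,…,3 (a full window of length max(S) = 4), so the sequence is purely periodic with period 5.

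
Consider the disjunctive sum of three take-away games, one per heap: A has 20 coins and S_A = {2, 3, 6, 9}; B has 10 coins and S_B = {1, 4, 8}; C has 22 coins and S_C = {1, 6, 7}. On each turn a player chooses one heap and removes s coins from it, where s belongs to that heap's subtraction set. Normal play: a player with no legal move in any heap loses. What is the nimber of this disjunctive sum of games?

3

Heap A, S = {2, 3, 6, 9}:
G(0) = 0
G(1) = mex{} = 0
G(2) = mex{0} = 1
G(3) = mex{0,0} = 1
G(4) = mex{1,0} = 2
G(5) = mex{1,1} = 0
G(6) = mex{2,1,0} = 3
G(7) = mex{0,2,0} = 1
G(8) = mex{3,0,1} = 2
G(9) = mex{1,3,1,0} = 2
G(10) = mex{2,1,2,0} = 3
G(11) = mex{2,2,0,1} = 3
G(12) = mex{3,2,3,1} = 0
G(13) = mex{3,3,1,2} = 0
G(14) = mex{0,3,2,0} = 1
G(15) = mex{0,0,2,3} = 1
G(16) = mex{1,0,3,1} = 2
G(17) = mex{1,1,3,2} = 0
G(18) = mex{2,1,0,2} = 3
G(19) = mex{0,2,0,3} = 1
G(20) = mex{3,0,1,3} = 2
G_A(20) = 2.
Heap B, S = {1, 4, 8}:
n :  0  1  2  3  4  5  6  7  8  9 10
G :  0  1  0  1  2  0  1  0  1  2  3
G_B(10) = 3.
Heap C, S = {1, 6, 7}:
n :  0  1  2  3  4  5  6  7  8  9 10 11 12 13 14 15 16 17 18 19 20 21 22
G :  0  1  0  1  0  1  2  3  2  3  2  3  0  1  0  1  0  1  2  3  2  3  2
G_C(22) = 2.
Combined Grundy value = 2 ⊕ 3 ⊕ 2 = 3.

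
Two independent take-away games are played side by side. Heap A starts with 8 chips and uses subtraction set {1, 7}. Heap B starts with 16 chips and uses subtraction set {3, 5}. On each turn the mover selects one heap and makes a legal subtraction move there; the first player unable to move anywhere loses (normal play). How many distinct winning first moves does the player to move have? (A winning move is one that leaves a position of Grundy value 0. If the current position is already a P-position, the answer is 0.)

0

Heap A, S = {1, 7}:
n : 0 1 2 3 4 5 6 7 8
G : 0 1 0 1 0 1 0 1 0
G_A(8) = 0.
Heap B, S = {3, 5}:
G(0) = 0
G(1) = mex{} = 0
G(2) = mex{} = 0
G(3) = mex{0} = 1
G(4) = mex{0} = 1
G(5) = mex{0,0} = 1
G(6) = mex{1,0} = 2
G(7) = mex{1,0} = 2
G(8) = mex{1,1} = 0
G(9) = mex{2,1} = 0
G(10) = mex{2,1} = 0
G(11) = mex{0,2} = 1
G(12) = mex{0,2} = 1
G(13) = mex{0,0} = 1
G(14) = mex{1,0} = 2
G(15) = mex{1,0} = 2
G(16) = mex{1,1} = 0
G_B(16) = 0.
Combined Grundy value = 0 ⊕ 0 = 0.
A winning move leaves total XOR = 0, i.e. changes one component's Grundy value g to g ⊕ X where X is the current total.
Heap A: target g' = 0⊕0 = 0, but every legal move changes the Grundy value (mex property), so 0 moves.
Heap B: target g' = 0⊕0 = 0, but every legal move changes the Grundy value (mex property), so 0 moves.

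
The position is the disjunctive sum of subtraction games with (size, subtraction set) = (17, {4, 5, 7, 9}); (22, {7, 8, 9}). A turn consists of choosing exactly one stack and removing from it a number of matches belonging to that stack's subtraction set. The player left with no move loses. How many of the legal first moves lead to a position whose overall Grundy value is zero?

2

Stack A, S = {4, 5, 7, 9}:
G(0) = 0
G(1) = mex{} = 0
G(2) = mex{} = 0
G(3) = mex{} = 0
G(4) = mex{0} = 1
G(5) = mex{0,0} = 1
G(6) = mex{0,0} = 1
G(7) = mex{0,0,0} = 1
G(8) = mex{1,0,0} = 2
G(9) = mex{1,1,0,0} = 2
G(10) = mex{1,1,0,0} = 2
G(11) = mex{1,1,1,0} = 2
G(12) = mex{2,1,1,0} = 3
G(13) = mex{2,2,1,1} = 0
G(14) = mex{2,2,1,1} = 0
G(15) = mex{2,2,2,1} = 0
G(16) = mex{3,2,2,1} = 0
G(17) = mex{0,3,2,2} = 1
G_A(17) = 1.
Stack B, S = {7, 8, 9}:
G(0) = 0
G(1) = mex{} = 0
G(2) = mex{} = 0
G(3) = mex{} = 0
G(4) = mex{} = 0
G(5) = mex{} = 0
G(6) = mex{} = 0
G(7) = mex{0} = 1
G(8) = mex{0,0} = 1
G(9) = mex{0,0,0} = 1
G(10) = mex{0,0,0} = 1
G(11) = mex{0,0,0} = 1
G(12) = mex{0,0,0} = 1
G(13) = mex{0,0,0} = 1
G(14) = mex{1,0,0} = 2
G(15) = mex{1,1,0} = 2
G(16) = mex{1,1,1} = 0
G(17) = mex{1,1,1} = 0
G(18) = mex{1,1,1} = 0
G(19) = mex{1,1,1} = 0
G(20) = mex{1,1,1} = 0
G(21) = mex{2,1,1} = 0
G(22) = mex{2,2,1} = 0
G_B(22) = 0.
Combined Grundy value = 1 ⊕ 0 = 1.
A winning move leaves total XOR = 0, i.e. changes one component's Grundy value g to g ⊕ X where X is the current total.
Stack A: need g' = 1⊕1 = 0. Options: 17−4→G=0, 17−5→G=3, 17−7→G=2, 17−9→G=2. Hits: 1.
Stack B: need g' = 0⊕1 = 1. Options: 22−7→G=2, 22−8→G=2, 22−9→G=1. Hits: 1.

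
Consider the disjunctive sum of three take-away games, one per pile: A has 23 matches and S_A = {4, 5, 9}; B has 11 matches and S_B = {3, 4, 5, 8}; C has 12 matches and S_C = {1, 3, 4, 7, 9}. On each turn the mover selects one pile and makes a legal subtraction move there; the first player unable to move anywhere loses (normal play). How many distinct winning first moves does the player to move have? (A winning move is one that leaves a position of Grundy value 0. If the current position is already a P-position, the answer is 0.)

0

Pile A, S = {4, 5, 9}:
G(0) = 0
G(1) = mex{} = 0
G(2) = mex{} = 0
G(3) = mex{} = 0
G(4) = mex{0} = 1
G(5) = mex{0,0} = 1
G(6) = mex{0,0} = 1
G(7) = mex{0,0} = 1
G(8) = mex{1,0} = 2
G(9) = mex{1,1,0} = 2
G(10) = mex{1,1,0} = 2
G(11) = mex{1,1,0} = 2
G(12) = mex{2,1,0} = 3
G(13) = mex{2,2,1} = 0
G(14) = mex{2,2,1} = 0
G(15) = mex{2,2,1} = 0
G(16) = mex{3,2,1} = 0
G(17) = mex{0,3,2} = 1
G(18) = mex{0,0,2} = 1
G(19) = mex{0,0,2} = 1
G(20) = mex{0,0,2} = 1
G(21) = mex{1,0,3} = 2
G(22) = mex{1,1,0} = 2
G(23) = mex{1,1,0} = 2
G_A(23) = 2.
Pile B, S = {3, 4, 5, 8}:
G(0) = 0
G(1) = mex{} = 0
G(2) = mex{} = 0
G(3) = mex{0} = 1
G(4) = mex{0,0} = 1
G(5) = mex{0,0,0} = 1
G(6) = mex{1,0,0} = 2
G(7) = mex{1,1,0} = 2
G(8) = mex{1,1,1,0} = 2
G(9) = mex{2,1,1,0} = 3
G(10) = mex{2,2,1,0} = 3
G(11) = mex{2,2,2,1} = 0
G_B(11) = 0.
Pile C, S = {1, 3, 4, 7, 9}:
n :  0  1  2  3  4  5  6  7  8  9 10 11 12
G :  0  1  0  1  2  3  2  3  0  1  0  1  2
G_C(12) = 2.
Combined Grundy value = 2 ⊕ 0 ⊕ 2 = 0.
A winning move leaves total XOR = 0, i.e. changes one component's Grundy value g to g ⊕ X where X is the current total.
Pile A: target g' = 2⊕0 = 2, but every legal move changes the Grundy value (mex property), so 0 moves.
Pile B: target g' = 0⊕0 = 0, but every legal move changes the Grundy value (mex property), so 0 moves.
Pile C: target g' = 2⊕0 = 2, but every legal move changes the Grundy value (mex property), so 0 moves.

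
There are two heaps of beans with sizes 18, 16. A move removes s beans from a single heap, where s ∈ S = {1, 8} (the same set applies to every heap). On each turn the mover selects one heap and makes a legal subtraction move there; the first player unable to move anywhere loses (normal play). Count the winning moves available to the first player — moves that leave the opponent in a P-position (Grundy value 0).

All heaps use S = {1, 8}:
n :  0  1  2  3  4  5  6  7  8  9 10 11 12 13 14 15 16 17 18
G :  0  1  0  1  0  1  0  1  2  0  1  0  1  0  1  0  1  2  0
Heap A: G(18) = 0.
Heap B: G(16) = 1.
Combined Grundy value = 0 ⊕ 1 = 1.
A winning move leaves total XOR = 0, i.e. changes one component's Grundy value g to g ⊕ X where X is the current total.
Heap A: need g' = 0⊕1 = 1. Options: 18−1→G=2, 18−8→G=1. Hits: 1.
Heap B: need g' = 1⊕1 = 0. Options: 16−1→G=0, 16−8→G=2. Hits: 1.

2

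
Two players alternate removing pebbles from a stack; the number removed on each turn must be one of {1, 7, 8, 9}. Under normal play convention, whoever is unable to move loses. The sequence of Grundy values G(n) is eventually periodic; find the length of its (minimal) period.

16

n :  0  1  2  3  4  5  6  7  8  9 10 11 12 13 14 15 16 17 18 19 20 21 22 23 24 25 26 27 28 29 30 31 32 33
G :  0  1  0  1  0  1  0  1  2  3  2  3  2  3  2  3  0  1  0  1  0  1  0  1  2  3  2  3  2  3  2  3  0  1
G(n+16) = G(n) holds for n = 0,…,8 (a full window of length max(S) = 9), so the sequence is purely periodic with period 16.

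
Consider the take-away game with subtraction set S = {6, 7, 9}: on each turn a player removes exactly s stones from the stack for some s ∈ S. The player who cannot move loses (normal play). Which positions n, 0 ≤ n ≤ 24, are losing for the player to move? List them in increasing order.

0, 1, 2, 3, 4, 5, 15, 16, 17, 18, 19, 20

n :  0  1  2  3  4  5  6  7  8  9 10 11 12 13 14 15 16 17 18 19 20 21 22 23 24
G :  0  0  0  0  0  0  1  1  1  1  1  1  2  2  2  0  0  0  0  0  0  1  1  1  1
P-positions are exactly the n with G(n) = 0.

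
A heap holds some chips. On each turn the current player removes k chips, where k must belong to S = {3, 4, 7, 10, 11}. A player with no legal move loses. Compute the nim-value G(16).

n :  0  1  2  3  4  5  6  7  8  9 10 11 12 13 14 15 16
G :  0  0  0  1  1  1  2  2  2  3  3  3  4  4  0  0  0

0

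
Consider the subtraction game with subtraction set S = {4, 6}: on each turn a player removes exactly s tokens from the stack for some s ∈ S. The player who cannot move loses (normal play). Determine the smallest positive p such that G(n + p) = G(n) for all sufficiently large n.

n :  0  1  2  3  4  5  6  7  8  9 10 11 12 13 14 15 16 17 18 19 20 21
G :  0  0  0  0  1  1  1  1  2  2  0  0  0  0  1  1  1  1  2  2  0  0
G(n+10) = G(n) holds for n = 0,…,5 (a full window of length max(S) = 6), so the sequence is purely periodic with period 10.

10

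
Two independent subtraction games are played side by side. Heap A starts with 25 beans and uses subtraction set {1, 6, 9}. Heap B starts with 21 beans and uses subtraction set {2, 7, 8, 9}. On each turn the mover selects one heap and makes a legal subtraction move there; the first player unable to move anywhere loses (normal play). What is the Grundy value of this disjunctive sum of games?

0

Heap A, S = {1, 6, 9}:
G(0) = 0
G(1) = mex{0} = 1
G(2) = mex{1} = 0
G(3) = mex{0} = 1
G(4) = mex{1} = 0
G(5) = mex{0} = 1
G(6) = mex{1,0} = 2
G(7) = mex{2,1} = 0
G(8) = mex{0,0} = 1
G(9) = mex{1,1,0} = 2
G(10) = mex{2,0,1} = 3
G(11) = mex{3,1,0} = 2
G(12) = mex{2,2,1} = 0
G(13) = mex{0,0,0} = 1
G(14) = mex{1,1,1} = 0
G(15) = mex{0,2,2} = 1
G(16) = mex{1,3,0} = 2
G(17) = mex{2,2,1} = 0
G(18) = mex{0,0,2} = 1
G(19) = mex{1,1,3} = 0
G(20) = mex{0,0,2} = 1
G(21) = mex{1,1,0} = 2
G(22) = mex{2,2,1} = 0
G(23) = mex{0,0,0} = 1
G(24) = mex{1,1,1} = 0
G(25) = mex{0,0,2} = 1
G_A(25) = 1.
Heap B, S = {2, 7, 8, 9}:
n :  0  1  2  3  4  5  6  7  8  9 10 11 12 13 14 15 16 17 18 19 20 21
G :  0  0  1  1  0  0  1  1  2  2  3  3  2  2  3  0  0  1  1  0  0  1
G_B(21) = 1.
Combined Grundy value = 1 ⊕ 1 = 0.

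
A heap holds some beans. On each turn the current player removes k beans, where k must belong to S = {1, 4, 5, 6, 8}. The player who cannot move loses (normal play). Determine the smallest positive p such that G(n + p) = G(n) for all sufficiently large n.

9

G(0) = 0
G(1) = mex{0} = 1
G(2) = mex{1} = 0
G(3) = mex{0} = 1
G(4) = mex{1,0} = 2
G(5) = mex{2,1,0} = 3
G(6) = mex{3,0,1,0} = 2
G(7) = mex{2,1,0,1} = 3
G(8) = mex{3,2,1,0,0} = 4
G(9) = mex{4,3,2,1,1} = 0
G(10) = mex{0,2,3,2,0} = 1
G(11) = mex{1,3,2,3,1} = 0
G(12) = mex{0,4,3,2,2} = 1
G(13) = mex{1,0,4,3,3} = 2
G(14) = mex{2,1,0,4,2} = 3
G(15) = mex{3,0,1,0,3} = 2
G(16) = mex{2,1,0,1,4} = 3
G(17) = mex{3,2,1,0,0} = 4
G(18) = mex{4,3,2,1,1} = 0
G(19) = mex{0,2,3,2,0} = 1
G(n+9) = G(n) holds for n = 0,…,7 (a full window of length max(S) = 8), so the sequence is purely periodic with period 9.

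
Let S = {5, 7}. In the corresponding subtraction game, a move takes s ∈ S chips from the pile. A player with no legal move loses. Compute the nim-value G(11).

2

G(0) = 0
G(1) = mex{} = 0
G(2) = mex{} = 0
G(3) = mex{} = 0
G(4) = mex{} = 0
G(5) = mex{0} = 1
G(6) = mex{0} = 1
G(7) = mex{0,0} = 1
G(8) = mex{0,0} = 1
G(9) = mex{0,0} = 1
G(10) = mex{1,0} = 2
G(11) = mex{1,0} = 2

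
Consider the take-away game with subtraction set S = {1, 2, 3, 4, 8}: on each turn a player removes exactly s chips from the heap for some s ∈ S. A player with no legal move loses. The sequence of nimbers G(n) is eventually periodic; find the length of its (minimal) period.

n :  0  1  2  3  4  5  6  7  8  9 10 11 12 13 14
G :  0  1  2  3  4  0  1  2  3  4  0  1  2  3  4
G(n+5) = G(n) holds for n = 0,…,7 (a full window of length max(S) = 8), so the sequence is purely periodic with period 5.

5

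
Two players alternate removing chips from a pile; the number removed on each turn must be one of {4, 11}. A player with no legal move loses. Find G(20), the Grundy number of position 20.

1

G(0) = 0
G(1) = mex{} = 0
G(2) = mex{} = 0
G(3) = mex{} = 0
G(4) = mex{0} = 1
G(5) = mex{0} = 1
G(6) = mex{0} = 1
G(7) = mex{0} = 1
G(8) = mex{1} = 0
G(9) = mex{1} = 0
G(10) = mex{1} = 0
G(11) = mex{1,0} = 2
G(12) = mex{0,0} = 1
G(13) = mex{0,0} = 1
G(14) = mex{0,0} = 1
G(15) = mex{2,1} = 0
G(16) = mex{1,1} = 0
G(17) = mex{1,1} = 0
G(18) = mex{1,1} = 0
G(19) = mex{0,0} = 1
G(20) = mex{0,0} = 1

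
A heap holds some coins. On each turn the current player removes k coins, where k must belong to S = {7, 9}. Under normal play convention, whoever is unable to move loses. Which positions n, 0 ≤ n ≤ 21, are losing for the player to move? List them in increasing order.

0, 1, 2, 3, 4, 5, 6, 16, 17, 18, 19, 20, 21

G(0) = 0
G(1) = mex{} = 0
G(2) = mex{} = 0
G(3) = mex{} = 0
G(4) = mex{} = 0
G(5) = mex{} = 0
G(6) = mex{} = 0
G(7) = mex{0} = 1
G(8) = mex{0} = 1
G(9) = mex{0,0} = 1
G(10) = mex{0,0} = 1
G(11) = mex{0,0} = 1
G(12) = mex{0,0} = 1
G(13) = mex{0,0} = 1
G(14) = mex{1,0} = 2
G(15) = mex{1,0} = 2
G(16) = mex{1,1} = 0
G(17) = mex{1,1} = 0
G(18) = mex{1,1} = 0
G(19) = mex{1,1} = 0
G(20) = mex{1,1} = 0
G(21) = mex{2,1} = 0
P-positions are exactly the n with G(n) = 0.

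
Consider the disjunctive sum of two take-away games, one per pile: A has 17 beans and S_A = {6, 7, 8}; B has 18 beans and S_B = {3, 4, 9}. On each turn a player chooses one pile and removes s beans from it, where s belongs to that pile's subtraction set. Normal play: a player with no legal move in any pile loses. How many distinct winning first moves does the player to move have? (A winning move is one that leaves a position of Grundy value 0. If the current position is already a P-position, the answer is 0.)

5

Pile A, S = {6, 7, 8}:
n :  0  1  2  3  4  5  6  7  8  9 10 11 12 13 14 15 16 17
G :  0  0  0  0  0  0  1  1  1  1  1  1  2  2  0  0  0  0
G_A(17) = 0.
Pile B, S = {3, 4, 9}:
G(0) = 0
G(1) = mex{} = 0
G(2) = mex{} = 0
G(3) = mex{0} = 1
G(4) = mex{0,0} = 1
G(5) = mex{0,0} = 1
G(6) = mex{1,0} = 2
G(7) = mex{1,1} = 0
G(8) = mex{1,1} = 0
G(9) = mex{2,1,0} = 3
G(10) = mex{0,2,0} = 1
G(11) = mex{0,0,0} = 1
G(12) = mex{3,0,1} = 2
G(13) = mex{1,3,1} = 0
G(14) = mex{1,1,1} = 0
G(15) = mex{2,1,2} = 0
G(16) = mex{0,2,0} = 1
G(17) = mex{0,0,0} = 1
G(18) = mex{0,0,3} = 1
G_B(18) = 1.
Combined Grundy value = 0 ⊕ 1 = 1.
A winning move leaves total XOR = 0, i.e. changes one component's Grundy value g to g ⊕ X where X is the current total.
Pile A: need g' = 0⊕1 = 1. Options: 17−6→G=1, 17−7→G=1, 17−8→G=1. Hits: 3.
Pile B: need g' = 1⊕1 = 0. Options: 18−3→G=0, 18−4→G=0, 18−9→G=3. Hits: 2.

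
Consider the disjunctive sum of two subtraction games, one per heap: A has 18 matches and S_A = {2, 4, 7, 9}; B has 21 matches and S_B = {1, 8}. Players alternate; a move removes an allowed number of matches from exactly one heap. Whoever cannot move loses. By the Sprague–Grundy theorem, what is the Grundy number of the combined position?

Heap A, S = {2, 4, 7, 9}:
G(0) = 0
G(1) = mex{} = 0
G(2) = mex{0} = 1
G(3) = mex{0} = 1
G(4) = mex{1,0} = 2
G(5) = mex{1,0} = 2
G(6) = mex{2,1} = 0
G(7) = mex{2,1,0} = 3
G(8) = mex{0,2,0} = 1
G(9) = mex{3,2,1,0} = 4
G(10) = mex{1,0,1,0} = 2
G(11) = mex{4,3,2,1} = 0
G(12) = mex{2,1,2,1} = 0
G(13) = mex{0,4,0,2} = 1
G(14) = mex{0,2,3,2} = 1
G(15) = mex{1,0,1,0} = 2
G(16) = mex{1,0,4,3} = 2
G(17) = mex{2,1,2,1} = 0
G(18) = mex{2,1,0,4} = 3
G_A(18) = 3.
Heap B, S = {1, 8}:
n :  0  1  2  3  4  5  6  7  8  9 10 11 12 13 14 15 16 17 18 19 20 21
G :  0  1  0  1  0  1  0  1  2  0  1  0  1  0  1  0  1  2  0  1  0  1
G_B(21) = 1.
Combined Grundy value = 3 ⊕ 1 = 2.

2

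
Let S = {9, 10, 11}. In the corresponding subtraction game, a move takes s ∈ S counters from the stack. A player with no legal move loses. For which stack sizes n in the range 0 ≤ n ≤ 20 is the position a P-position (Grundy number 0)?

n :  0  1  2  3  4  5  6  7  8  9 10 11 12 13 14 15 16 17 18 19 20
G :  0  0  0  0  0  0  0  0  0  1  1  1  1  1  1  1  1  1  2  2  0
P-positions are exactly the n with G(n) = 0.

0, 1, 2, 3, 4, 5, 6, 7, 8, 20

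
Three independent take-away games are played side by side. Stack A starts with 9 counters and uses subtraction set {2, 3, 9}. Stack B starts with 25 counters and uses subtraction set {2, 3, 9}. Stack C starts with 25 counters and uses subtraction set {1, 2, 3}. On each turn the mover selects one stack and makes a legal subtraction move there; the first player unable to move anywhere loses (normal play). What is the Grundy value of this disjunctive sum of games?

2

Stack A, S = {2, 3, 9}:
n : 0 1 2 3 4 5 6 7 8 9
G : 0 0 1 1 2 0 0 1 1 2
G_A(9) = 2.
Stack B, S = {2, 3, 9}:
G(0) = 0
G(1) = mex{} = 0
G(2) = mex{0} = 1
G(3) = mex{0,0} = 1
G(4) = mex{1,0} = 2
G(5) = mex{1,1} = 0
G(6) = mex{2,1} = 0
G(7) = mex{0,2} = 1
G(8) = mex{0,0} = 1
G(9) = mex{1,0,0} = 2
G(10) = mex{1,1,0} = 2
G(11) = mex{2,1,1} = 0
G(12) = mex{2,2,1} = 0
G(13) = mex{0,2,2} = 1
G(14) = mex{0,0,0} = 1
G(15) = mex{1,0,0} = 2
G(16) = mex{1,1,1} = 0
G(17) = mex{2,1,1} = 0
G(18) = mex{0,2,2} = 1
G(19) = mex{0,0,2} = 1
G(20) = mex{1,0,0} = 2
G(21) = mex{1,1,0} = 2
G(22) = mex{2,1,1} = 0
G(23) = mex{2,2,1} = 0
G(24) = mex{0,2,2} = 1
G(25) = mex{0,0,0} = 1
G_B(25) = 1.
Stack C, S = {1, 2, 3}:
G(0) = 0
G(1) = mex{0} = 1
G(2) = mex{1,0} = 2
G(3) = mex{2,1,0} = 3
G(4) = mex{3,2,1} = 0
G(5) = mex{0,3,2} = 1
G(6) = mex{1,0,3} = 2
G(7) = mex{2,1,0} = 3
G(8) = mex{3,2,1} = 0
G(9) = mex{0,3,2} = 1
G(10) = mex{1,0,3} = 2
G(11) = mex{2,1,0} = 3
G(12) = mex{3,2,1} = 0
G(13) = mex{0,3,2} = 1
G(14) = mex{1,0,3} = 2
G(15) = mex{2,1,0} = 3
G(16) = mex{3,2,1} = 0
G(17) = mex{0,3,2} = 1
G(18) = mex{1,0,3} = 2
G(19) = mex{2,1,0} = 3
G(20) = mex{3,2,1} = 0
G(21) = mex{0,3,2} = 1
G(22) = mex{1,0,3} = 2
G(23) = mex{2,1,0} = 3
G(24) = mex{3,2,1} = 0
G(25) = mex{0,3,2} = 1
G_C(25) = 1.
Combined Grundy value = 2 ⊕ 1 ⊕ 1 = 2.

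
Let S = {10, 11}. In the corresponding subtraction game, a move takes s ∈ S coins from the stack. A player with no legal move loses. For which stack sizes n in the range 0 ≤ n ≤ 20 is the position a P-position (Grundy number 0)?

0, 1, 2, 3, 4, 5, 6, 7, 8, 9

G(0) = 0
G(1) = mex{} = 0
G(2) = mex{} = 0
G(3) = mex{} = 0
G(4) = mex{} = 0
G(5) = mex{} = 0
G(6) = mex{} = 0
G(7) = mex{} = 0
G(8) = mex{} = 0
G(9) = mex{} = 0
G(10) = mex{0} = 1
G(11) = mex{0,0} = 1
G(12) = mex{0,0} = 1
G(13) = mex{0,0} = 1
G(14) = mex{0,0} = 1
G(15) = mex{0,0} = 1
G(16) = mex{0,0} = 1
G(17) = mex{0,0} = 1
G(18) = mex{0,0} = 1
G(19) = mex{0,0} = 1
G(20) = mex{1,0} = 2
P-positions are exactly the n with G(n) = 0.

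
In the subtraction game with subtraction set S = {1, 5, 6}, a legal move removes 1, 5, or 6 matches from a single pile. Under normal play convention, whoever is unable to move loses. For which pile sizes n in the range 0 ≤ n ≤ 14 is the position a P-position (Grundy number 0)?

G(0) = 0
G(1) = mex{0} = 1
G(2) = mex{1} = 0
G(3) = mex{0} = 1
G(4) = mex{1} = 0
G(5) = mex{0,0} = 1
G(6) = mex{1,1,0} = 2
G(7) = mex{2,0,1} = 3
G(8) = mex{3,1,0} = 2
G(9) = mex{2,0,1} = 3
G(10) = mex{3,1,0} = 2
G(11) = mex{2,2,1} = 0
G(12) = mex{0,3,2} = 1
G(13) = mex{1,2,3} = 0
G(14) = mex{0,3,2} = 1
P-positions are exactly the n with G(n) = 0.

0, 2, 4, 11, 13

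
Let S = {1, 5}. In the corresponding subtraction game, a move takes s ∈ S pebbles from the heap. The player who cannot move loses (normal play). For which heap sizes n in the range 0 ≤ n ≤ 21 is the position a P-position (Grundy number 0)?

G(0) = 0
G(1) = mex{0} = 1
G(2) = mex{1} = 0
G(3) = mex{0} = 1
G(4) = mex{1} = 0
G(5) = mex{0,0} = 1
G(6) = mex{1,1} = 0
G(7) = mex{0,0} = 1
G(8) = mex{1,1} = 0
G(9) = mex{0,0} = 1
G(10) = mex{1,1} = 0
G(11) = mex{0,0} = 1
G(12) = mex{1,1} = 0
G(13) = mex{0,0} = 1
G(14) = mex{1,1} = 0
G(15) = mex{0,0} = 1
G(16) = mex{1,1} = 0
G(17) = mex{0,0} = 1
G(18) = mex{1,1} = 0
G(19) = mex{0,0} = 1
G(20) = mex{1,1} = 0
G(21) = mex{0,0} = 1
P-positions are exactly the n with G(n) = 0.

0, 2, 4, 6, 8, 10, 12, 14, 16, 18, 20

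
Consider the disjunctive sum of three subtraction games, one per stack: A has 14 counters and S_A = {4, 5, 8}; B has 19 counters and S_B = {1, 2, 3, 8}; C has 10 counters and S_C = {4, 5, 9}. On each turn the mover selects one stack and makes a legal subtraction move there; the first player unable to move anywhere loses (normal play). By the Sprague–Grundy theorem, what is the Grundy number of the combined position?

3

Stack A, S = {4, 5, 8}:
G(0) = 0
G(1) = mex{} = 0
G(2) = mex{} = 0
G(3) = mex{} = 0
G(4) = mex{0} = 1
G(5) = mex{0,0} = 1
G(6) = mex{0,0} = 1
G(7) = mex{0,0} = 1
G(8) = mex{1,0,0} = 2
G(9) = mex{1,1,0} = 2
G(10) = mex{1,1,0} = 2
G(11) = mex{1,1,0} = 2
G(12) = mex{2,1,1} = 0
G(13) = mex{2,2,1} = 0
G(14) = mex{2,2,1} = 0
G_A(14) = 0.
Stack B, S = {1, 2, 3, 8}:
G(0) = 0
G(1) = mex{0} = 1
G(2) = mex{1,0} = 2
G(3) = mex{2,1,0} = 3
G(4) = mex{3,2,1} = 0
G(5) = mex{0,3,2} = 1
G(6) = mex{1,0,3} = 2
G(7) = mex{2,1,0} = 3
G(8) = mex{3,2,1,0} = 4
G(9) = mex{4,3,2,1} = 0
G(10) = mex{0,4,3,2} = 1
G(11) = mex{1,0,4,3} = 2
G(12) = mex{2,1,0,0} = 3
G(13) = mex{3,2,1,1} = 0
G(14) = mex{0,3,2,2} = 1
G(15) = mex{1,0,3,3} = 2
G(16) = mex{2,1,0,4} = 3
G(17) = mex{3,2,1,0} = 4
G(18) = mex{4,3,2,1} = 0
G(19) = mex{0,4,3,2} = 1
G_B(19) = 1.
Stack C, S = {4, 5, 9}:
G(0) = 0
G(1) = mex{} = 0
G(2) = mex{} = 0
G(3) = mex{} = 0
G(4) = mex{0} = 1
G(5) = mex{0,0} = 1
G(6) = mex{0,0} = 1
G(7) = mex{0,0} = 1
G(8) = mex{1,0} = 2
G(9) = mex{1,1,0} = 2
G(10) = mex{1,1,0} = 2
G_C(10) = 2.
Combined Grundy value = 0 ⊕ 1 ⊕ 2 = 3.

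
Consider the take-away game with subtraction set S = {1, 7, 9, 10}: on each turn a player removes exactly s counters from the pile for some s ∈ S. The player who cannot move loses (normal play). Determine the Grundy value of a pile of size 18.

2

G(0) = 0
G(1) = mex{0} = 1
G(2) = mex{1} = 0
G(3) = mex{0} = 1
G(4) = mex{1} = 0
G(5) = mex{0} = 1
G(6) = mex{1} = 0
G(7) = mex{0,0} = 1
G(8) = mex{1,1} = 0
G(9) = mex{0,0,0} = 1
G(10) = mex{1,1,1,0} = 2
G(11) = mex{2,0,0,1} = 3
G(12) = mex{3,1,1,0} = 2
G(13) = mex{2,0,0,1} = 3
G(14) = mex{3,1,1,0} = 2
G(15) = mex{2,0,0,1} = 3
G(16) = mex{3,1,1,0} = 2
G(17) = mex{2,2,0,1} = 3
G(18) = mex{3,3,1,0} = 2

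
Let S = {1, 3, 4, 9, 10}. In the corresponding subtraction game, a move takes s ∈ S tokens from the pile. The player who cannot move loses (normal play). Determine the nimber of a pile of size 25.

3

G(0) = 0
G(1) = mex{0} = 1
G(2) = mex{1} = 0
G(3) = mex{0,0} = 1
G(4) = mex{1,1,0} = 2
G(5) = mex{2,0,1} = 3
G(6) = mex{3,1,0} = 2
G(7) = mex{2,2,1} = 0
G(8) = mex{0,3,2} = 1
G(9) = mex{1,2,3,0} = 4
G(10) = mex{4,0,2,1,0} = 3
G(11) = mex{3,1,0,0,1} = 2
G(12) = mex{2,4,1,1,0} = 3
G(13) = mex{3,3,4,2,1} = 0
G(14) = mex{0,2,3,3,2} = 1
G(15) = mex{1,3,2,2,3} = 0
G(16) = mex{0,0,3,0,2} = 1
G(17) = mex{1,1,0,1,0} = 2
G(18) = mex{2,0,1,4,1} = 3
G(19) = mex{3,1,0,3,4} = 2
G(20) = mex{2,2,1,2,3} = 0
G(21) = mex{0,3,2,3,2} = 1
G(22) = mex{1,2,3,0,3} = 4
G(23) = mex{4,0,2,1,0} = 3
G(24) = mex{3,1,0,0,1} = 2
G(25) = mex{2,4,1,1,0} = 3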